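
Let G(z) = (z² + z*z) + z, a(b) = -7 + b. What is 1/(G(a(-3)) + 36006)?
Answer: 1/36196 ≈ 2.7627e-5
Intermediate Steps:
G(z) = z + 2*z² (G(z) = (z² + z²) + z = 2*z² + z = z + 2*z²)
1/(G(a(-3)) + 36006) = 1/((-7 - 3)*(1 + 2*(-7 - 3)) + 36006) = 1/(-10*(1 + 2*(-10)) + 36006) = 1/(-10*(1 - 20) + 36006) = 1/(-10*(-19) + 36006) = 1/(190 + 36006) = 1/36196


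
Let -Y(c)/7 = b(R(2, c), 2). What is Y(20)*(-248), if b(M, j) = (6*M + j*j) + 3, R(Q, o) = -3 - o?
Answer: -227416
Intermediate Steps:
b(M, j) = 3 + j**2 + 6*M (b(M, j) = (6*M + j**2) + 3 = (j**2 + 6*M) + 3 = 3 + j**2 + 6*M)
Y(c) = 77 + 42*c (Y(c) = -7*(3 + 2**2 + 6*(-3 - c)) = -7*(3 + 4 + (-18 - 6*c)) = -7*(-11 - 6*c) = 77 + 42*c)
Y(20)*(-248) = (77 + 42*20)*(-248) = (77 + 840)*(-248) = 917*(-248) = -227416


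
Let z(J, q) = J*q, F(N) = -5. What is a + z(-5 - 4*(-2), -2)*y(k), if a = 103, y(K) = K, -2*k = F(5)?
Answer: 88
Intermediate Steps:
k = 5/2 (k = -½*(-5) = 5/2 ≈ 2.5000)
a + z(-5 - 4*(-2), -2)*y(k) = 103 + ((-5 - 4*(-2))*(-2))*(5/2) = 103 + ((-5 + 8)*(-2))*(5/2) = 103 + (3*(-2))*(5/2) = 103 - 6*5/2 = 103 - 15 = 88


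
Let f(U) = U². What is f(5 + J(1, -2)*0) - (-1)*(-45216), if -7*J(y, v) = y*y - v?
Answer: -45191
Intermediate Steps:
J(y, v) = -y²/7 + v/7 (J(y, v) = -(y*y - v)/7 = -(y² - v)/7 = -y²/7 + v/7)
f(5 + J(1, -2)*0) - (-1)*(-45216) = (5 + (-⅐*1² + (⅐)*(-2))*0)² - (-1)*(-45216) = (5 + (-⅐*1 - 2/7)*0)² - 1*45216 = (5 + (-⅐ - 2/7)*0)² - 45216 = (5 - 3/7*0)² - 45216 = (5 + 0)² - 45216 = 5² - 45216 = 25 - 45216 = -45191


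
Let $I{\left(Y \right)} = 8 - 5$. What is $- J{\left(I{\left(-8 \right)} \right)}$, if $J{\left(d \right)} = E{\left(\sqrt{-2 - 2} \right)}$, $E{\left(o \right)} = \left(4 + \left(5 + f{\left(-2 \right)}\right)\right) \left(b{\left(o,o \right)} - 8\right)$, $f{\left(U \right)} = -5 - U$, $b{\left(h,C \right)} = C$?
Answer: $48 - 12 i \approx 48.0 - 12.0 i$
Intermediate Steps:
$I{\left(Y \right)} = 3$
$E{\left(o \right)} = -48 + 6 o$ ($E{\left(o \right)} = \left(4 + \left(5 - 3\right)\right) \left(o - 8\right) = \left(4 + \left(5 + \left(-5 + 2\right)\right)\right) \left(-8 + o\right) = \left(4 + \left(5 - 3\right)\right) \left(-8 + o\right) = \left(4 + 2\right) \left(-8 + o\right) = 6 \left(-8 + o\right) = -48 + 6 o$)
$J{\left(d \right)} = -48 + 12 i$ ($J{\left(d \right)} = -48 + 6 \sqrt{-2 - 2} = -48 + 6 \sqrt{-4} = -48 + 6 \cdot 2 i = -48 + 12 i$)
$- J{\left(I{\left(-8 \right)} \right)} = - (-48 + 12 i) = 48 - 12 i$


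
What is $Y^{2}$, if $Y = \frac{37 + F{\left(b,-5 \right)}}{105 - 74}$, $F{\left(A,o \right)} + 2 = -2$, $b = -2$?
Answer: $\frac{1089}{961} \approx 1.1332$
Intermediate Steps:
$F{\left(A,o \right)} = -4$ ($F{\left(A,o \right)} = -2 - 2 = -4$)
$Y = \frac{33}{31}$ ($Y = \frac{37 - 4}{105 - 74} = \frac{33}{31} \approx 1.0645$)
$Y^{2} = \left(\frac{33}{31}\right)^{2} = \frac{1089}{961}$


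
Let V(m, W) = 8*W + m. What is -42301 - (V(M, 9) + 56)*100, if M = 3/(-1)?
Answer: -54801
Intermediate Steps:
M = -3 (M = 3*(-1) = -3)
V(m, W) = m + 8*W
-42301 - (V(M, 9) + 56)*100 = -42301 - ((-3 + 8*9) + 56)*100 = -42301 - ((-3 + 72) + 56)*100 = -42301 - (69 + 56)*100 = -42301 - 125*100 = -42301 - 1*12500 = -42301 - 12500 = -54801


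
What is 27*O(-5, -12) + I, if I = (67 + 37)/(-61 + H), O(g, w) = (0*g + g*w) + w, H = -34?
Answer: 123016/95 ≈ 1294.9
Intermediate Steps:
O(g, w) = w + g*w (O(g, w) = (0 + g*w) + w = g*w + w = w + g*w)
I = -104/95 (I = (67 + 37)/(-61 - 34) = 104/(-95) = 104*(-1/95) = -104/95 ≈ -1.0947)
27*O(-5, -12) + I = 27*(-12*(1 - 5)) - 104/95 = 27*(-12*(-4)) - 104/95 = 27*48 - 104/95 = 1296 - 104/95 = 123016/95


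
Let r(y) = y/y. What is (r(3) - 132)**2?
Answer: 17161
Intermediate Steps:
r(y) = 1
(r(3) - 132)**2 = (1 - 132)**2 = (-131)**2 = 17161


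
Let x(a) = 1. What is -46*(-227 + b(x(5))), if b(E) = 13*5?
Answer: 7452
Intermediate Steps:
b(E) = 65
-46*(-227 + b(x(5))) = -46*(-227 + 65) = -46*(-162) = 7452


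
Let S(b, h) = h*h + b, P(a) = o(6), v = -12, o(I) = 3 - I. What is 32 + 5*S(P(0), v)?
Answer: 737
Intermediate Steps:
P(a) = -3 (P(a) = 3 - 1*6 = 3 - 6 = -3)
S(b, h) = b + h² (S(b, h) = h² + b = b + h²)
32 + 5*S(P(0), v) = 32 + 5*(-3 + (-12)²) = 32 + 5*(-3 + 144) = 32 + 5*141 = 32 + 705 = 737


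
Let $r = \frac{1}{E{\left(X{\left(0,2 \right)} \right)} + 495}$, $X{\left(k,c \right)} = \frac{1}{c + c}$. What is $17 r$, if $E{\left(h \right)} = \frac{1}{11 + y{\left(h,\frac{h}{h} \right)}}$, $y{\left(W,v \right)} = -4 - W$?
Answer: $\frac{459}{13369} \approx 0.034333$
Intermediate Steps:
$X{\left(k,c \right)} = \frac{1}{2 c}$
$E{\left(h \right)} = \frac{1}{7 - h}$ ($E{\left(h \right)} = \frac{1}{11 - \left(4 + h\right)} = \frac{1}{7 - h}$)
$r = \frac{27}{13369}$ ($r = \frac{1}{- \frac{1}{-7 + \frac{1}{2 \cdot 2}} + 495} = \frac{1}{- \frac{1}{-7 + \frac{1}{2} \cdot \frac{1}{2}} + 495} = \frac{1}{- \frac{1}{-7 + \frac{1}{4}} + 495} = \frac{1}{- \frac{1}{- \frac{27}{4}} + 495} = \frac{1}{\left(-1\right) \left(- \frac{4}{27}\right) + 495} = \frac{1}{\frac{4}{27} + 495} = \frac{1}{\frac{13369}{27}} = \frac{27}{13369} \approx 0.0020196$)
$17 r = 17 \cdot \frac{27}{13369} = \frac{459}{13369}$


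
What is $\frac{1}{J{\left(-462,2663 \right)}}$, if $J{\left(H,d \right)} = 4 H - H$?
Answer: $- \frac{1}{1386} \approx -0.0007215$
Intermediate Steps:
$J{\left(H,d \right)} = 3 H$
$\frac{1}{J{\left(-462,2663 \right)}} = \frac{1}{3 \left(-462\right)} = \frac{1}{-1386} = - \frac{1}{1386}$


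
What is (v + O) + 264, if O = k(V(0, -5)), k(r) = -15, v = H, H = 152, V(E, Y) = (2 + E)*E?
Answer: 401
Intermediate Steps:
V(E, Y) = E*(2 + E)
v = 152
O = -15
(v + O) + 264 = (152 - 15) + 264 = 137 + 264 = 401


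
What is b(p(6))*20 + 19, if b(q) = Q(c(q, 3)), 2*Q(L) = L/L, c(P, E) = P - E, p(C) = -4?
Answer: 29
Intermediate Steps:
Q(L) = ½ (Q(L) = (L/L)/2 = (½)*1 = ½)
b(q) = ½
b(p(6))*20 + 19 = (½)*20 + 19 = 10 + 19 = 29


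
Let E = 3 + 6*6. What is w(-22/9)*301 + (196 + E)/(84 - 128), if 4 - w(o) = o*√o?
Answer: 52741/44 + 6622*I*√22/27 ≈ 1198.7 + 1150.4*I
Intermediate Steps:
w(o) = 4 - o^(3/2) (w(o) = 4 - o*√o = 4 - o^(3/2))
E = 39 (E = 3 + 36 = 39)
w(-22/9)*301 + (196 + E)/(84 - 128) = (4 - (-22/9)^(3/2))*301 + (196 + 39)/(84 - 128) = (4 - (-22*⅑)^(3/2))*301 + 235/(-44) = (4 - (-22/9)^(3/2))*301 + 235*(-1/44) = (4 - (-22)*I*√22/27)*301 - 235/44 = (4 + 22*I*√22/27)*301 - 235/44 = (1204 + 6622*I*√22/27) - 235/44 = 52741/44 + 6622*I*√22/27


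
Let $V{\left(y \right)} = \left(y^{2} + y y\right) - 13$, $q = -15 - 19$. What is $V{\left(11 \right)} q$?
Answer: $-7786$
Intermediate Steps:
$q = -34$
$V{\left(y \right)} = -13 + 2 y^{2}$ ($V{\left(y \right)} = \left(y^{2} + y^{2}\right) - 13 = 2 y^{2} - 13 = -13 + 2 y^{2}$)
$V{\left(11 \right)} q = \left(-13 + 2 \cdot 11^{2}\right) \left(-34\right) = \left(-13 + 2 \cdot 121\right) \left(-34\right) = \left(-13 + 242\right) \left(-34\right) = 229 \left(-34\right) = -7786$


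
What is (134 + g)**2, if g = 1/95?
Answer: 162078361/9025 ≈ 17959.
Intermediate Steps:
g = 1/95 ≈ 0.010526
(134 + g)**2 = (134 + 1/95)**2 = (12731/95)**2 = 162078361/9025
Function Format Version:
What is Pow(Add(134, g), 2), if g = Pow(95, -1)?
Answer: Rational(162078361, 9025) ≈ 17959.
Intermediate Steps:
g = Rational(1, 95) ≈ 0.010526
Pow(Add(134, g), 2) = Pow(Add(134, Rational(1, 95)), 2) = Pow(Rational(12731, 95), 2) = Rational(162078361, 9025)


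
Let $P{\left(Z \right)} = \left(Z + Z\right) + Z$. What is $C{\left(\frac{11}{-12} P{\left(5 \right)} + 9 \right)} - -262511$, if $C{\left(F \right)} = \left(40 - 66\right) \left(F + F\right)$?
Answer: $262758$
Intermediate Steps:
$P{\left(Z \right)} = 3 Z$ ($P{\left(Z \right)} = 2 Z + Z = 3 Z$)
$C{\left(F \right)} = - 52 F$ ($C{\left(F \right)} = - 26 \cdot 2 F = - 52 F$)
$C{\left(\frac{11}{-12} P{\left(5 \right)} + 9 \right)} - -262511 = - 52 \left(\frac{11}{-12} \cdot 3 \cdot 5 + 9\right) - -262511 = - 52 \left(11 \left(- \frac{1}{12}\right) 15 + 9\right) + 262511 = - 52 \left(\left(- \frac{11}{12}\right) 15 + 9\right) + 262511 = - 52 \left(- \frac{55}{4} + 9\right) + 262511 = \left(-52\right) \left(- \frac{19}{4}\right) + 262511 = 247 + 262511 = 262758$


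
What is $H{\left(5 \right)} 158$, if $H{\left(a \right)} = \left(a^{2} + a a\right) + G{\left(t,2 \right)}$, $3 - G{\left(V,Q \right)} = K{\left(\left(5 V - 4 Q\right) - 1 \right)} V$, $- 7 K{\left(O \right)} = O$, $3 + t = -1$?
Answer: $\frac{76946}{7} \approx 10992.0$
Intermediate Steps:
$t = -4$ ($t = -3 - 1 = -4$)
$K{\left(O \right)} = - \frac{O}{7}$
$G{\left(V,Q \right)} = 3 - V \left(\frac{1}{7} - \frac{5 V}{7} + \frac{4 Q}{7}\right)$ ($G{\left(V,Q \right)} = 3 - - \frac{\left(5 V - 4 Q\right) - 1}{7} V = 3 - - \frac{\left(- 4 Q + 5 V\right) - 1}{7} V = 3 - - \frac{-1 - 4 Q + 5 V}{7} V = 3 - \left(\frac{1}{7} - \frac{5 V}{7} + \frac{4 Q}{7}\right) V = 3 - V \left(\frac{1}{7} - \frac{5 V}{7} + \frac{4 Q}{7}\right)$)
$H{\left(a \right)} = \frac{137}{7} + 2 a^{2}$ ($H{\left(a \right)} = \left(a^{2} + a a\right) - \left(-3 - \frac{4 \left(1 - -20 + 4 \cdot 2\right)}{7}\right) = \left(a^{2} + a^{2}\right) - \left(-3 - \frac{4 \left(1 + 20 + 8\right)}{7}\right) = 2 a^{2} - \left(-3 - \frac{116}{7}\right) = 2 a^{2} + \left(3 + \frac{116}{7}\right) = 2 a^{2} + \frac{137}{7} = \frac{137}{7} + 2 a^{2}$)
$H{\left(5 \right)} 158 = \left(\frac{137}{7} + 2 \cdot 5^{2}\right) 158 = \left(\frac{137}{7} + 2 \cdot 25\right) 158 = \left(\frac{137}{7} + 50\right) 158 = \frac{487}{7} \cdot 158 = \frac{76946}{7}$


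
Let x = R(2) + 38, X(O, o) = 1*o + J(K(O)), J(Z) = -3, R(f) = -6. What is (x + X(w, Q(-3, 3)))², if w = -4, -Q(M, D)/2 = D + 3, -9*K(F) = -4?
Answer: 289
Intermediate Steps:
K(F) = 4/9 (K(F) = -⅑*(-4) = 4/9)
Q(M, D) = -6 - 2*D (Q(M, D) = -2*(D + 3) = -2*(3 + D) = -6 - 2*D)
X(O, o) = -3 + o (X(O, o) = 1*o - 3 = o - 3 = -3 + o)
x = 32 (x = -6 + 38 = 32)
(x + X(w, Q(-3, 3)))² = (32 + (-3 + (-6 - 2*3)))² = (32 + (-3 + (-6 - 6)))² = (32 + (-3 - 12))² = (32 - 15)² = 17² = 289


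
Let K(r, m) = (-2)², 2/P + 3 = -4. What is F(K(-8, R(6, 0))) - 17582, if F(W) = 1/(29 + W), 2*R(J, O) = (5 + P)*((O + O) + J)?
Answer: -580205/33 ≈ -17582.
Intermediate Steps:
P = -2/7 (P = 2/(-3 - 4) = 2/(-7) = 2*(-⅐) = -2/7 ≈ -0.28571)
R(J, O) = 33*O/7 + 33*J/14 (R(J, O) = ((5 - 2/7)*((O + O) + J))/2 = (33*(2*O + J)/7)/2 = (33*(J + 2*O)/7)/2 = (33*J/7 + 66*O/7)/2 = 33*O/7 + 33*J/14)
K(r, m) = 4
F(K(-8, R(6, 0))) - 17582 = 1/(29 + 4) - 17582 = 1/33 - 17582 = -580205/33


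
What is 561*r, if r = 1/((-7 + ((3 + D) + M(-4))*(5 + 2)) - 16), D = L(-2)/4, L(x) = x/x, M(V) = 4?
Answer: 748/37 ≈ 20.216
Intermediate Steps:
L(x) = 1
D = ¼ (D = 1/4 = 1*(¼) = ¼ ≈ 0.25000)
r = 4/111 (r = 1/((-7 + ((3 + ¼) + 4)*(5 + 2)) - 16) = 1/((-7 + (13/4 + 4)*7) - 16) = 1/((-7 + (29/4)*7) - 16) = 1/((-7 + 203/4) - 16) = 1/(175/4 - 16) = 1/(111/4) = 4/111 ≈ 0.036036)
561*r = 561*(4/111) = 748/37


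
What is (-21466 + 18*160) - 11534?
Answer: -30120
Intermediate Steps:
(-21466 + 18*160) - 11534 = (-21466 + 2880) - 11534 = -18586 - 11534 = -30120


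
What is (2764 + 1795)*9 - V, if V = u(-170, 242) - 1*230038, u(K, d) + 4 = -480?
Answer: 271553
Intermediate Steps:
u(K, d) = -484 (u(K, d) = -4 - 480 = -484)
V = -230522 (V = -484 - 1*230038 = -484 - 230038 = -230522)
(2764 + 1795)*9 - V = (2764 + 1795)*9 - 1*(-230522) = 4559*9 + 230522 = 41031 + 230522 = 271553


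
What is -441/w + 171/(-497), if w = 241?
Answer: -260388/119777 ≈ -2.1739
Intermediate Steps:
-441/w + 171/(-497) = -441/241 + 171/(-497) = -441*1/241 + 171*(-1/497) = -441/241 - 171/497 = -260388/119777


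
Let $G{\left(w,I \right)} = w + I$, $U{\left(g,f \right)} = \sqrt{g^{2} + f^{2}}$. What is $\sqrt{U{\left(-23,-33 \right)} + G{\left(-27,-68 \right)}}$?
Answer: $\sqrt{-95 + \sqrt{1618}} \approx 7.4011 i$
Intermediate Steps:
$U{\left(g,f \right)} = \sqrt{f^{2} + g^{2}}$
$G{\left(w,I \right)} = I + w$
$\sqrt{U{\left(-23,-33 \right)} + G{\left(-27,-68 \right)}} = \sqrt{\sqrt{\left(-33\right)^{2} + \left(-23\right)^{2}} - 95} = \sqrt{\sqrt{1089 + 529} - 95} = \sqrt{\sqrt{1618} - 95} = \sqrt{-95 + \sqrt{1618}}$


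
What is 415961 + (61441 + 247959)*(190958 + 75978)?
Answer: 82590414361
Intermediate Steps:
415961 + (61441 + 247959)*(190958 + 75978) = 415961 + 309400*266936 = 415961 + 82589998400 = 82590414361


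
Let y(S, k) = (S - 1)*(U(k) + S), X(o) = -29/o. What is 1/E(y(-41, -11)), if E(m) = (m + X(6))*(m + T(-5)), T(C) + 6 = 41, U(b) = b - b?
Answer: 6/18102371 ≈ 3.3145e-7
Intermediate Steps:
U(b) = 0
T(C) = 35 (T(C) = -6 + 41 = 35)
y(S, k) = S*(-1 + S) (y(S, k) = (S - 1)*(0 + S) = (-1 + S)*S = S*(-1 + S))
E(m) = (35 + m)*(-29/6 + m) (E(m) = (m - 29/6)*(m + 35) = (m - 29*⅙)*(35 + m) = (m - 29/6)*(35 + m) = (-29/6 + m)*(35 + m) = (35 + m)*(-29/6 + m))
1/E(y(-41, -11)) = 1/(-1015/6 + (-41*(-1 - 41))² + 181*(-41*(-1 - 41))/6) = 1/(-1015/6 + (-41*(-42))² + 181*(-41*(-42))/6) = 1/(-1015/6 + 1722² + (181/6)*1722) = 1/(-1015/6 + 2965284 + 51947) = 1/(18102371/6) = 6/18102371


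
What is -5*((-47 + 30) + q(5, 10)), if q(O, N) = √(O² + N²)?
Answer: 85 - 25*√5 ≈ 29.098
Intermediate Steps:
q(O, N) = √(N² + O²)
-5*((-47 + 30) + q(5, 10)) = -5*((-47 + 30) + √(10² + 5²)) = -5*(-17 + √(100 + 25)) = -5*(-17 + √125) = -5*(-17 + 5*√5) = 85 - 25*√5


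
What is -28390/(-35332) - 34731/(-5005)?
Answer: 62236711/8038030 ≈ 7.7428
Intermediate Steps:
-28390/(-35332) - 34731/(-5005) = -28390*(-1/35332) - 34731*(-1/5005) = 14195/17666 + 34731/5005 = 62236711/8038030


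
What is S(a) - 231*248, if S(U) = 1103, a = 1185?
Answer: -56185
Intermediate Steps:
S(a) - 231*248 = 1103 - 231*248 = 1103 - 57288 = -56185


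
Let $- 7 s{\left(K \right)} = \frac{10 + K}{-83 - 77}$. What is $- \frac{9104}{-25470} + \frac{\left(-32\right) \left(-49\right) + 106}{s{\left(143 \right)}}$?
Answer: $\frac{2653032584}{216495} \approx 12254.0$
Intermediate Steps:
$s{\left(K \right)} = \frac{1}{112} + \frac{K}{1120}$ ($s{\left(K \right)} = - \frac{\left(10 + K\right) \frac{1}{-83 - 77}}{7} = - \frac{\left(10 + K\right) \frac{1}{-160}}{7} = - \frac{\left(10 + K\right) \left(- \frac{1}{160}\right)}{7} = - \frac{- \frac{1}{16} - \frac{K}{160}}{7} = \frac{1}{112} + \frac{K}{1120}$)
$- \frac{9104}{-25470} + \frac{\left(-32\right) \left(-49\right) + 106}{s{\left(143 \right)}} = - \frac{9104}{-25470} + \frac{\left(-32\right) \left(-49\right) + 106}{\frac{1}{112} + \frac{1}{1120} \cdot 143} = \left(-9104\right) \left(- \frac{1}{25470}\right) + \frac{1568 + 106}{\frac{1}{112} + \frac{143}{1120}} = \frac{4552}{12735} + \frac{1674}{\frac{153}{1120}} = \frac{4552}{12735} + 1674 \cdot \frac{1120}{153} = \frac{4552}{12735} + \frac{208320}{17} = \frac{2653032584}{216495}$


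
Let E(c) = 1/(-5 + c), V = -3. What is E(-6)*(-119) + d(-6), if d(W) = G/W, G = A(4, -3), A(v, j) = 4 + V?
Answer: 703/66 ≈ 10.652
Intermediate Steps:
A(v, j) = 1 (A(v, j) = 4 - 3 = 1)
G = 1
d(W) = 1/W
E(-6)*(-119) + d(-6) = -119/(-5 - 6) + 1/(-6) = -119/(-11) - 1/6 = -1/11*(-119) - 1/6 = 119/11 - 1/6 = 703/66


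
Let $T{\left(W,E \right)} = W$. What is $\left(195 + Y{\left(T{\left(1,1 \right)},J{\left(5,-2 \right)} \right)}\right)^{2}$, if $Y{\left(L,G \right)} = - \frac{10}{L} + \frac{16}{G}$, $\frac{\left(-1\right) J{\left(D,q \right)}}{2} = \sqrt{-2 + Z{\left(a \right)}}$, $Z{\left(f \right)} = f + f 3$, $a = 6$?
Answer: $\frac{376507}{11} - \frac{1480 \sqrt{22}}{11} \approx 33597.0$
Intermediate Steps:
$Z{\left(f \right)} = 4 f$ ($Z{\left(f \right)} = f + 3 f = 4 f$)
$J{\left(D,q \right)} = - 2 \sqrt{22}$ ($J{\left(D,q \right)} = - 2 \sqrt{-2 + 4 \cdot 6} = - 2 \sqrt{-2 + 24} = - 2 \sqrt{22}$)
$\left(195 + Y{\left(T{\left(1,1 \right)},J{\left(5,-2 \right)} \right)}\right)^{2} = \left(195 + \left(- \frac{10}{1} + \frac{16}{\left(-2\right) \sqrt{22}}\right)\right)^{2} = \left(195 + \left(\left(-10\right) 1 + 16 \left(- \frac{\sqrt{22}}{44}\right)\right)\right)^{2} = \left(195 - \left(10 + \frac{4 \sqrt{22}}{11}\right)\right)^{2} = \left(185 - \frac{4 \sqrt{22}}{11}\right)^{2}$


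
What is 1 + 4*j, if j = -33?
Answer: -131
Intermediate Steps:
1 + 4*j = 1 + 4*(-33) = 1 - 132 = -131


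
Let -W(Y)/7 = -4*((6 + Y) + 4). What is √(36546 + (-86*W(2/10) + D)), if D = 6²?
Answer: 9*√3710/5 ≈ 109.64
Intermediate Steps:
W(Y) = 280 + 28*Y (W(Y) = -(-28)*((6 + Y) + 4) = -(-28)*(10 + Y) = -7*(-40 - 4*Y) = 280 + 28*Y)
D = 36
√(36546 + (-86*W(2/10) + D)) = √(36546 + (-86*(280 + 28*(2/10)) + 36)) = √(36546 + (-86*(280 + 28*(2*(⅒))) + 36)) = √(36546 + (-86*(280 + 28*(⅕)) + 36)) = √(36546 + (-86*(280 + 28/5) + 36)) = √(36546 + (-86*1428/5 + 36)) = √(36546 + (-122808/5 + 36)) = √(36546 - 122628/5) = √(60102/5) = 9*√3710/5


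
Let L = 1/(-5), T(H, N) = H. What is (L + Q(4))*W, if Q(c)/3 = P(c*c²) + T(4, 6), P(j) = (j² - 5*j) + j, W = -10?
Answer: -115318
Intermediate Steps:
L = -⅕ ≈ -0.20000
P(j) = j² - 4*j
Q(c) = 12 + 3*c³*(-4 + c³) (Q(c) = 3*((c*c²)*(-4 + c*c²) + 4) = 3*(c³*(-4 + c³) + 4) = 3*(4 + c³*(-4 + c³)) = 12 + 3*c³*(-4 + c³))
(L + Q(4))*W = (-⅕ + (12 + 3*4³*(-4 + 4³)))*(-10) = (-⅕ + (12 + 3*64*(-4 + 64)))*(-10) = (-⅕ + (12 + 3*64*60))*(-10) = (-⅕ + (12 + 11520))*(-10) = (-⅕ + 11532)*(-10) = (57659/5)*(-10) = -115318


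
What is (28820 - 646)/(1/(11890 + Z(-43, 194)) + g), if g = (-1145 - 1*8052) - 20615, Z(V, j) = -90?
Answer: -332453200/351781599 ≈ -0.94506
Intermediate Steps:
g = -29812 (g = (-1145 - 8052) - 20615 = -9197 - 20615 = -29812)
(28820 - 646)/(1/(11890 + Z(-43, 194)) + g) = (28820 - 646)/(1/(11890 - 90) - 29812) = 28174/(1/11800 - 29812) = 28174/(-351781599/11800) = 28174*(-11800/351781599) = -332453200/351781599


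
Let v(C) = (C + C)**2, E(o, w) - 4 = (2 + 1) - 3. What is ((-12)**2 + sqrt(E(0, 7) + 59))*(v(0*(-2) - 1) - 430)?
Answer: -61344 - 1278*sqrt(7) ≈ -64725.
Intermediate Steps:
E(o, w) = 4 (E(o, w) = 4 + ((2 + 1) - 3) = 4 + (3 - 3) = 4 + 0 = 4)
v(C) = 4*C**2 (v(C) = (2*C)**2 = 4*C**2)
((-12)**2 + sqrt(E(0, 7) + 59))*(v(0*(-2) - 1) - 430) = ((-12)**2 + sqrt(4 + 59))*(4*(0*(-2) - 1)**2 - 430) = (144 + sqrt(63))*(4*(0 - 1)**2 - 430) = (144 + 3*sqrt(7))*(4*(-1)**2 - 430) = (144 + 3*sqrt(7))*(4*1 - 430) = (144 + 3*sqrt(7))*(4 - 430) = (144 + 3*sqrt(7))*(-426) = -61344 - 1278*sqrt(7)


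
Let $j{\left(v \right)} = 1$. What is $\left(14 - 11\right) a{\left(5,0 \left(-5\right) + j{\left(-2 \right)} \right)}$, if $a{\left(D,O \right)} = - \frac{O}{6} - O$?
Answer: $- \frac{7}{2} \approx -3.5$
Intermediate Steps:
$a{\left(D,O \right)} = - \frac{7 O}{6}$ ($a{\left(D,O \right)} = - \frac{O}{6} - O = - \frac{7 O}{6}$)
$\left(14 - 11\right) a{\left(5,0 \left(-5\right) + j{\left(-2 \right)} \right)} = \left(14 - 11\right) \left(- \frac{7 \left(0 \left(-5\right) + 1\right)}{6}\right) = 3 \left(- \frac{7 \left(0 + 1\right)}{6}\right) = 3 \left(\left(- \frac{7}{6}\right) 1\right) = 3 \left(- \frac{7}{6}\right) = - \frac{7}{2}$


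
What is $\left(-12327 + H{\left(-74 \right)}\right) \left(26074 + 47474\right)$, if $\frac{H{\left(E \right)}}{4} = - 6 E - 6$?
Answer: $-777770100$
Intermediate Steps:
$H{\left(E \right)} = -24 - 24 E$ ($H{\left(E \right)} = 4 \left(- 6 E - 6\right) = 4 \left(-6 - 6 E\right) = -24 - 24 E$)
$\left(-12327 + H{\left(-74 \right)}\right) \left(26074 + 47474\right) = \left(-12327 - -1752\right) \left(26074 + 47474\right) = \left(-12327 + \left(-24 + 1776\right)\right) 73548 = \left(-12327 + 1752\right) 73548 = \left(-10575\right) 73548 = -777770100$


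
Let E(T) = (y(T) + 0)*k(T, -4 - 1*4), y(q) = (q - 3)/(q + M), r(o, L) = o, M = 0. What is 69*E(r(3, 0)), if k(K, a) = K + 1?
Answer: 0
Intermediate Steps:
k(K, a) = 1 + K
y(q) = (-3 + q)/q (y(q) = (q - 3)/(q + 0) = (-3 + q)/q)
E(T) = (1 + T)*(-3 + T)/T (E(T) = ((-3 + T)/T + 0)*(1 + T) = ((-3 + T)/T)*(1 + T) = (1 + T)*(-3 + T)/T)
69*E(r(3, 0)) = 69*(-2 + 3 - 3/3) = 69*(-2 + 3 - 3*⅓) = 69*(-2 + 3 - 1) = 69*0 = 0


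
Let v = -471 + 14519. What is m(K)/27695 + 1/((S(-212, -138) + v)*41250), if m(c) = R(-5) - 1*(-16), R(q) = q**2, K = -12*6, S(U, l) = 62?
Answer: 4772713039/3223905712500 ≈ 0.0014804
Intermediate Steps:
v = 14048
K = -72
m(c) = 41 (m(c) = (-5)**2 - 1*(-16) = 25 + 16 = 41)
m(K)/27695 + 1/((S(-212, -138) + v)*41250) = 41/27695 + 1/((62 + 14048)*41250) = 41*(1/27695) + (1/41250)/14110 = 41/27695 + (1/14110)*(1/41250) = 41/27695 + 1/582037500 = 4772713039/3223905712500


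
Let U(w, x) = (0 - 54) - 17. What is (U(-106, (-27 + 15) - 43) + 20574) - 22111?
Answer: -1608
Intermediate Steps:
U(w, x) = -71 (U(w, x) = -54 - 17 = -71)
(U(-106, (-27 + 15) - 43) + 20574) - 22111 = (-71 + 20574) - 22111 = 20503 - 22111 = -1608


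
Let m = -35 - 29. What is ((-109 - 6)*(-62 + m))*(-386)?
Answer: -5593140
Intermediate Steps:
m = -64
((-109 - 6)*(-62 + m))*(-386) = ((-109 - 6)*(-62 - 64))*(-386) = -115*(-126)*(-386) = 14490*(-386) = -5593140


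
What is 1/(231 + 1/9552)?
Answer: 9552/2206513 ≈ 0.0043290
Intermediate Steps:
1/(231 + 1/9552) = 1/(2206513/9552) = 9552/2206513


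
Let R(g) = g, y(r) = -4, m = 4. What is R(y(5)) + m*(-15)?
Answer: -64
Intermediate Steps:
R(y(5)) + m*(-15) = -4 + 4*(-15) = -4 - 60 = -64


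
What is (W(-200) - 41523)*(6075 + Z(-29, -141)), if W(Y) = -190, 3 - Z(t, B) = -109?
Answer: -258078331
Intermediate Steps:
Z(t, B) = 112 (Z(t, B) = 3 - 1*(-109) = 3 + 109 = 112)
(W(-200) - 41523)*(6075 + Z(-29, -141)) = (-190 - 41523)*(6075 + 112) = -41713*6187 = -258078331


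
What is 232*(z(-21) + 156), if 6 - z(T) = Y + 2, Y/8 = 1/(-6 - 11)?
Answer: 632896/17 ≈ 37229.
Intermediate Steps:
Y = -8/17 (Y = 8/(-6 - 11) = 8/(-17) = 8*(-1/17) = -8/17 ≈ -0.47059)
z(T) = 76/17 (z(T) = 6 - (-8/17 + 2) = 6 - 1*26/17 = 6 - 26/17 = 76/17)
232*(z(-21) + 156) = 232*(76/17 + 156) = 232*(2728/17) = 632896/17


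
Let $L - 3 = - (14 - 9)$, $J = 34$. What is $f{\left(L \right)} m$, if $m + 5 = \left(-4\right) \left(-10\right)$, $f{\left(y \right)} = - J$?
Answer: $-1190$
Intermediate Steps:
$L = -2$ ($L = 3 - \left(14 - 9\right) = 3 - 5 = -2$)
$f{\left(y \right)} = -34$ ($f{\left(y \right)} = \left(-1\right) 34 = -34$)
$m = 35$ ($m = -5 - -40 = -5 + 40 = 35$)
$f{\left(L \right)} m = \left(-34\right) 35 = -1190$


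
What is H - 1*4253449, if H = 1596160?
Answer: -2657289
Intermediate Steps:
H - 1*4253449 = 1596160 - 1*4253449 = 1596160 - 4253449 = -2657289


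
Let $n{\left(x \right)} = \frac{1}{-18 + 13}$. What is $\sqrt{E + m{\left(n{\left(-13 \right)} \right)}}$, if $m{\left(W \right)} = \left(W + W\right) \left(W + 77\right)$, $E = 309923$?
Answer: $\frac{\sqrt{7747307}}{5} \approx 556.68$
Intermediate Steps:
$n{\left(x \right)} = - \frac{1}{5}$ ($n{\left(x \right)} = \frac{1}{-5} = - \frac{1}{5}$)
$m{\left(W \right)} = 2 W \left(77 + W\right)$
$\sqrt{E + m{\left(n{\left(-13 \right)} \right)}} = \sqrt{309923 + 2 \left(- \frac{1}{5}\right) \left(77 - \frac{1}{5}\right)} = \sqrt{309923 + 2 \left(- \frac{1}{5}\right) \frac{384}{5}} = \sqrt{309923 - \frac{768}{25}} = \sqrt{\frac{7747307}{25}} = \frac{\sqrt{7747307}}{5}$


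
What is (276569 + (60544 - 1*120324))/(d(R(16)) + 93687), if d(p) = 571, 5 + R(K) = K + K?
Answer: 216789/94258 ≈ 2.3000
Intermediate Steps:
R(K) = -5 + 2*K (R(K) = -5 + (K + K) = -5 + 2*K)
(276569 + (60544 - 1*120324))/(d(R(16)) + 93687) = (276569 + (60544 - 1*120324))/(571 + 93687) = (276569 + (60544 - 120324))/94258 = (276569 - 59780)*(1/94258) = 216789*(1/94258) = 216789/94258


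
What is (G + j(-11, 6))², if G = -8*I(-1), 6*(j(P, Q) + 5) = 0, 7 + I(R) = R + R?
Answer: 4489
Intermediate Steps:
I(R) = -7 + 2*R (I(R) = -7 + (R + R) = -7 + 2*R)
j(P, Q) = -5 (j(P, Q) = -5 + (⅙)*0 = -5 + 0 = -5)
G = 72 (G = -8*(-7 + 2*(-1)) = -8*(-7 - 2) = -8*(-9) = 72)
(G + j(-11, 6))² = (72 - 5)² = 67² = 4489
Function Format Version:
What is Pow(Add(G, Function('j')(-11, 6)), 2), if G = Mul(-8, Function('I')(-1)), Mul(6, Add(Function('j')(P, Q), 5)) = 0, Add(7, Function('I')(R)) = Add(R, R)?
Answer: 4489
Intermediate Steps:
Function('I')(R) = Add(-7, Mul(2, R)) (Function('I')(R) = Add(-7, Add(R, R)) = Add(-7, Mul(2, R)))
Function('j')(P, Q) = -5 (Function('j')(P, Q) = Add(-5, Mul(Rational(1, 6), 0)) = Add(-5, 0) = -5)
G = 72 (G = Mul(-8, Add(-7, Mul(2, -1))) = Mul(-8, Add(-7, -2)) = Mul(-8, -9) = 72)
Pow(Add(G, Function('j')(-11, 6)), 2) = Pow(Add(72, -5), 2) = Pow(67, 2) = 4489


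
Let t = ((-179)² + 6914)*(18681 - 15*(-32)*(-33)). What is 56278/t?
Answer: 56278/110671155 ≈ 0.00050852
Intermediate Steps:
t = 110671155 (t = (32041 + 6914)*(18681 + 480*(-33)) = 38955*(18681 - 15840) = 38955*2841 = 110671155)
56278/t = 56278/110671155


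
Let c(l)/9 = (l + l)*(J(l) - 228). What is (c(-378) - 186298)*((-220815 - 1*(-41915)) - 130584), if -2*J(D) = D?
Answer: -24467186072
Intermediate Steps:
J(D) = -D/2
c(l) = 18*l*(-228 - l/2) (c(l) = 9*((l + l)*(-l/2 - 228)) = 9*((2*l)*(-228 - l/2)) = 9*(2*l*(-228 - l/2)) = 18*l*(-228 - l/2))
(c(-378) - 186298)*((-220815 - 1*(-41915)) - 130584) = (-9*(-378)*(456 - 378) - 186298)*((-220815 - 1*(-41915)) - 130584) = (-9*(-378)*78 - 186298)*((-220815 + 41915) - 130584) = (265356 - 186298)*(-178900 - 130584) = 79058*(-309484) = -24467186072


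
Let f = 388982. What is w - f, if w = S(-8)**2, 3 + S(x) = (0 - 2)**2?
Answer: -388981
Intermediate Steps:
S(x) = 1 (S(x) = -3 + (0 - 2)**2 = -3 + (-2)**2 = -3 + 4 = 1)
w = 1 (w = 1**2 = 1)
w - f = 1 - 1*388982 = 1 - 388982 = -388981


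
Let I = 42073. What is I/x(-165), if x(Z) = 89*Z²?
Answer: 42073/2423025 ≈ 0.017364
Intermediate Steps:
I/x(-165) = 42073/((89*(-165)²)) = 42073/((89*27225)) = 42073/2423025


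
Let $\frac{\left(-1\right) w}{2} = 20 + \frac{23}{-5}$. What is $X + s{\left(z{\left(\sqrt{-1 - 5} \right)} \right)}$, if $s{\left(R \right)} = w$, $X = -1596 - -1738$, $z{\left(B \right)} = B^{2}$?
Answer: $\frac{556}{5} \approx 111.2$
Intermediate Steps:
$w = - \frac{154}{5}$ ($w = - 2 \left(20 + \frac{23}{-5}\right) = - 2 \left(20 + 23 \left(- \frac{1}{5}\right)\right) = - 2 \left(20 - \frac{23}{5}\right) = \left(-2\right) \frac{77}{5} = - \frac{154}{5} \approx -30.8$)
$X = 142$ ($X = -1596 + 1738 = 142$)
$s{\left(R \right)} = - \frac{154}{5}$
$X + s{\left(z{\left(\sqrt{-1 - 5} \right)} \right)} = 142 - \frac{154}{5} = \frac{556}{5}$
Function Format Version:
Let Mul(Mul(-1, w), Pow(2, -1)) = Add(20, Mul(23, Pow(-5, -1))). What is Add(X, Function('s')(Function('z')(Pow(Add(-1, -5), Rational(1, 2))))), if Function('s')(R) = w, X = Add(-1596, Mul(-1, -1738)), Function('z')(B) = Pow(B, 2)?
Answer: Rational(556, 5) ≈ 111.20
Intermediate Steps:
w = Rational(-154, 5) (w = Mul(-2, Add(20, Mul(23, Pow(-5, -1)))) = Mul(-2, Add(20, Mul(23, Rational(-1, 5)))) = Mul(-2, Add(20, Rational(-23, 5))) = Mul(-2, Rational(77, 5)) = Rational(-154, 5) ≈ -30.800)
X = 142 (X = Add(-1596, 1738) = 142)
Function('s')(R) = Rational(-154, 5)
Add(X, Function('s')(Function('z')(Pow(Add(-1, -5), Rational(1, 2))))) = Add(142, Rational(-154, 5)) = Rational(556, 5)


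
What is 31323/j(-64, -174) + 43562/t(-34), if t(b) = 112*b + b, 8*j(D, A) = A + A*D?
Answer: 40434757/3509667 ≈ 11.521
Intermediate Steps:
j(D, A) = A/8 + A*D/8 (j(D, A) = (A + A*D)/8 = A/8 + A*D/8)
t(b) = 113*b
31323/j(-64, -174) + 43562/t(-34) = 31323/(((1/8)*(-174)*(1 - 64))) + 43562/((113*(-34))) = 31323/(((1/8)*(-174)*(-63))) + 43562/(-3842) = 31323/(5481/4) + 43562*(-1/3842) = 31323*(4/5481) - 21781/1921 = 41764/1827 - 21781/1921 = 40434757/3509667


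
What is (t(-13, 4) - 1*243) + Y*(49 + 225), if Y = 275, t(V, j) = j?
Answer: 75111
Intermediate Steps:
(t(-13, 4) - 1*243) + Y*(49 + 225) = (4 - 1*243) + 275*(49 + 225) = (4 - 243) + 275*274 = -239 + 75350 = 75111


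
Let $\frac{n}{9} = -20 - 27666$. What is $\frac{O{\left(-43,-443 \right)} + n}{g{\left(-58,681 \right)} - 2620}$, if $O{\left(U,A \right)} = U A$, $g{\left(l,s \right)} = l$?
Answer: $\frac{230125}{2678} \approx 85.932$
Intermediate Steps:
$O{\left(U,A \right)} = A U$
$n = -249174$ ($n = 9 \left(-20 - 27666\right) = 9 \left(-27686\right) = -249174$)
$\frac{O{\left(-43,-443 \right)} + n}{g{\left(-58,681 \right)} - 2620} = \frac{\left(-443\right) \left(-43\right) - 249174}{-58 - 2620} = \frac{19049 - 249174}{-2678} = \left(-230125\right) \left(- \frac{1}{2678}\right) = \frac{230125}{2678}$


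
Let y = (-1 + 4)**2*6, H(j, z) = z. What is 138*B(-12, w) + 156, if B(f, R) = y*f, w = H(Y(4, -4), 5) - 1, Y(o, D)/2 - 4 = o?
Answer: -89268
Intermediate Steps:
Y(o, D) = 8 + 2*o
w = 4 (w = 5 - 1 = 4)
y = 54 (y = 3**2*6 = 9*6 = 54)
B(f, R) = 54*f
138*B(-12, w) + 156 = 138*(54*(-12)) + 156 = 138*(-648) + 156 = -89424 + 156 = -89268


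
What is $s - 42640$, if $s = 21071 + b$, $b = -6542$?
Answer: $-28111$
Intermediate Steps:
$s = 14529$ ($s = 21071 - 6542 = 14529$)
$s - 42640 = 14529 - 42640 = -28111$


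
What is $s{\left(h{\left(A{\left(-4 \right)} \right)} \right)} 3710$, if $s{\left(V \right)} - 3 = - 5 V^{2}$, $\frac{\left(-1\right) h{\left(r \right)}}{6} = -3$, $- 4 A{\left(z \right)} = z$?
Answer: $-5999070$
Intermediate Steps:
$A{\left(z \right)} = - \frac{z}{4}$
$h{\left(r \right)} = 18$ ($h{\left(r \right)} = \left(-6\right) \left(-3\right) = 18$)
$s{\left(V \right)} = 3 - 5 V^{2}$
$s{\left(h{\left(A{\left(-4 \right)} \right)} \right)} 3710 = \left(3 - 5 \cdot 18^{2}\right) 3710 = \left(3 - 1620\right) 3710 = \left(-1617\right) 3710 = -5999070$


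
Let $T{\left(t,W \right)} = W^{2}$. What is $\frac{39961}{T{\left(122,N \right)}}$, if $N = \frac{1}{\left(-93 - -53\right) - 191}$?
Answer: $2132358921$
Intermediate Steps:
$N = - \frac{1}{231}$ ($N = \frac{1}{\left(-93 + 53\right) - 191} = \frac{1}{-40 - 191} = \frac{1}{-231} = - \frac{1}{231} \approx -0.004329$)
$\frac{39961}{T{\left(122,N \right)}} = \frac{39961}{\left(- \frac{1}{231}\right)^{2}} = 39961 \frac{1}{\frac{1}{53361}} = 39961 \cdot 53361 = 2132358921$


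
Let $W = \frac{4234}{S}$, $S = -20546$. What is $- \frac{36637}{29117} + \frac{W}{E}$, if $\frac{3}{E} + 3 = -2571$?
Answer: $\frac{52511339261}{299118941} \approx 175.55$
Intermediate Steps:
$E = - \frac{1}{858}$ ($E = \frac{3}{-3 - 2571} = \frac{3}{-2574} = 3 \left(- \frac{1}{2574}\right) = - \frac{1}{858} \approx -0.0011655$)
$W = - \frac{2117}{10273}$ ($W = \frac{4234}{-20546} = 4234 \left(- \frac{1}{20546}\right) = - \frac{2117}{10273} \approx -0.20607$)
$- \frac{36637}{29117} + \frac{W}{E} = - \frac{36637}{29117} - \frac{2117}{10273 \left(- \frac{1}{858}\right)} = \left(-36637\right) \frac{1}{29117} - - \frac{1816386}{10273} = - \frac{36637}{29117} + \frac{1816386}{10273} = \frac{52511339261}{299118941}$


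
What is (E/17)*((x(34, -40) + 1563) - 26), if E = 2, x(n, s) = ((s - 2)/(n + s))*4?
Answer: 3130/17 ≈ 184.12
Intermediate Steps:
x(n, s) = 4*(-2 + s)/(n + s) (x(n, s) = ((-2 + s)/(n + s))*4 = 4*(-2 + s)/(n + s))
(E/17)*((x(34, -40) + 1563) - 26) = (2/17)*((4*(-2 - 40)/(34 - 40) + 1563) - 26) = (2*(1/17))*((4*(-42)/(-6) + 1563) - 26) = 2*((4*(-1/6)*(-42) + 1563) - 26)/17 = 2*((28 + 1563) - 26)/17 = 2*(1591 - 26)/17 = (2/17)*1565 = 3130/17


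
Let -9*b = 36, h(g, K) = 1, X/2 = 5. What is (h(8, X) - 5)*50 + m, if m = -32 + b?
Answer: -236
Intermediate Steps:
X = 10 (X = 2*5 = 10)
b = -4 (b = -⅑*36 = -4)
m = -36 (m = -32 - 4 = -36)
(h(8, X) - 5)*50 + m = (1 - 5)*50 - 36 = -4*50 - 36 = -200 - 36 = -236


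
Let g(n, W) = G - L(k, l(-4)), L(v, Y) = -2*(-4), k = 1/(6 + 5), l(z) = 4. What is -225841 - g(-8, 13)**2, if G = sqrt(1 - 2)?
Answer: -225904 + 16*I ≈ -2.259e+5 + 16.0*I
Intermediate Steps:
k = 1/11 ≈ 0.090909
L(v, Y) = 8
G = I (G = sqrt(-1) = I ≈ 1.0*I)
g(n, W) = -8 + I (g(n, W) = I - 1*8 = I - 8 = -8 + I)
-225841 - g(-8, 13)**2 = -225841 - (-8 + I)**2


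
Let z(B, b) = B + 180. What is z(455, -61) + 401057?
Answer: 401692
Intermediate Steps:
z(B, b) = 180 + B
z(455, -61) + 401057 = (180 + 455) + 401057 = 635 + 401057 = 401692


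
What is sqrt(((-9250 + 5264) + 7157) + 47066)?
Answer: sqrt(50237) ≈ 224.14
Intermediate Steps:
sqrt(((-9250 + 5264) + 7157) + 47066) = sqrt((-3986 + 7157) + 47066) = sqrt(3171 + 47066) = sqrt(50237)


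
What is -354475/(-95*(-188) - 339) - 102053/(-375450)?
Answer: -52456879/2628150 ≈ -19.960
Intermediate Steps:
-354475/(-95*(-188) - 339) - 102053/(-375450) = -354475/(17860 - 339) - 102053*(-1/375450) = -354475/17521 + 102053/375450 = -52456879/2628150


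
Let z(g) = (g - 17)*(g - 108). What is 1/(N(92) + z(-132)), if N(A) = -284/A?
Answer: 23/822409 ≈ 2.7967e-5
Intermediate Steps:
z(g) = (-108 + g)*(-17 + g) (z(g) = (-17 + g)*(-108 + g) = (-108 + g)*(-17 + g))
1/(N(92) + z(-132)) = 1/(-284/92 + (1836 + (-132)² - 125*(-132))) = 1/(-284*1/92 + (1836 + 17424 + 16500)) = 1/(-71/23 + 35760) = 1/(822409/23) = 23/822409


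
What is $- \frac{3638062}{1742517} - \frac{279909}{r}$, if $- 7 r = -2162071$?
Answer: $- \frac{11279971683073}{3767445472707} \approx -2.9941$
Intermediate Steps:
$r = \frac{2162071}{7}$ ($r = \left(- \frac{1}{7}\right) \left(-2162071\right) = \frac{2162071}{7} \approx 3.0887 \cdot 10^{5}$)
$- \frac{3638062}{1742517} - \frac{279909}{r} = - \frac{3638062}{1742517} - \frac{279909}{\frac{2162071}{7}} = \left(-3638062\right) \frac{1}{1742517} - \frac{1959363}{2162071} = - \frac{3638062}{1742517} - \frac{1959363}{2162071} = - \frac{11279971683073}{3767445472707}$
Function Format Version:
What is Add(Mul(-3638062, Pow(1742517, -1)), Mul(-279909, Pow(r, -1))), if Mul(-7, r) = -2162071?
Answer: Rational(-11279971683073, 3767445472707) ≈ -2.9941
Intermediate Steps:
r = Rational(2162071, 7) (r = Mul(Rational(-1, 7), -2162071) = Rational(2162071, 7) ≈ 3.0887e+5)
Add(Mul(-3638062, Pow(1742517, -1)), Mul(-279909, Pow(r, -1))) = Add(Mul(-3638062, Pow(1742517, -1)), Mul(-279909, Pow(Rational(2162071, 7), -1))) = Add(Mul(-3638062, Rational(1, 1742517)), Mul(-279909, Rational(7, 2162071))) = Add(Rational(-3638062, 1742517), Rational(-1959363, 2162071)) = Rational(-11279971683073, 3767445472707)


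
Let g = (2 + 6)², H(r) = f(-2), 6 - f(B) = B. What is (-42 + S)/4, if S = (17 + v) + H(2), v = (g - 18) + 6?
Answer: 35/4 ≈ 8.7500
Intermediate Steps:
f(B) = 6 - B
H(r) = 8 (H(r) = 6 - 1*(-2) = 6 + 2 = 8)
g = 64 (g = 8² = 64)
v = 52 (v = (64 - 18) + 6 = 46 + 6 = 52)
S = 77 (S = (17 + 52) + 8 = 69 + 8 = 77)
(-42 + S)/4 = (-42 + 77)/4 = (¼)*35 = 35/4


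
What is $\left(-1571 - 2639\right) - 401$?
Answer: $-4611$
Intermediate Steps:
$\left(-1571 - 2639\right) - 401 = -4210 - 401 = -4611$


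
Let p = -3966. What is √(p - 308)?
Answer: I*√4274 ≈ 65.376*I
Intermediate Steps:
√(p - 308) = √(-3966 - 308) = √(-4274) = I*√4274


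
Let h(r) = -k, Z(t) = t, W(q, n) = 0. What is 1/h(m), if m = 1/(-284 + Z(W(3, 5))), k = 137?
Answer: -1/137 ≈ -0.0072993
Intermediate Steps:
m = -1/284 (m = 1/(-284 + 0) = 1/(-284) = -1/284 ≈ -0.0035211)
h(r) = -137 (h(r) = -1*137 = -137)
1/h(m) = 1/(-137) = -1/137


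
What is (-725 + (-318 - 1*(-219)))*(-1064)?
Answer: 876736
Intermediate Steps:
(-725 + (-318 - 1*(-219)))*(-1064) = (-725 + (-318 + 219))*(-1064) = (-725 - 99)*(-1064) = -824*(-1064) = 876736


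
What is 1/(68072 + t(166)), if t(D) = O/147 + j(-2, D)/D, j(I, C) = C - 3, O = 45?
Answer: 8134/553708125 ≈ 1.4690e-5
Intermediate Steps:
j(I, C) = -3 + C
t(D) = 15/49 + (-3 + D)/D (t(D) = 45/147 + (-3 + D)/D = 45*(1/147) + (-3 + D)/D = 15/49 + (-3 + D)/D)
1/(68072 + t(166)) = 1/(68072 + (64/49 - 3/166)) = 1/(68072 + 10477/8134) = 1/(553708125/8134) = 8134/553708125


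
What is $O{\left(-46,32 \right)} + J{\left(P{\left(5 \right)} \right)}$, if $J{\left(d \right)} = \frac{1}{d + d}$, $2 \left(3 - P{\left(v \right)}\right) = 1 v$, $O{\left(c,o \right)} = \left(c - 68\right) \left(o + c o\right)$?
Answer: $164161$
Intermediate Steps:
$O{\left(c,o \right)} = \left(-68 + c\right) \left(o + c o\right)$
$P{\left(v \right)} = 3 - \frac{v}{2}$ ($P{\left(v \right)} = 3 - \frac{1 v}{2} = 3 - \frac{v}{2}$)
$J{\left(d \right)} = \frac{1}{2 d}$
$O{\left(-46,32 \right)} + J{\left(P{\left(5 \right)} \right)} = 32 \left(-68 + \left(-46\right)^{2} - -3082\right) + \frac{1}{2 \left(3 - \frac{5}{2}\right)} = 32 \left(-68 + 2116 + 3082\right) + \frac{1}{2 \left(3 - \frac{5}{2}\right)} = 32 \cdot 5130 + \frac{\frac{1}{\frac{1}{2}}}{2} = 164160 + \frac{1}{2} \cdot 2 = 164160 + 1 = 164161$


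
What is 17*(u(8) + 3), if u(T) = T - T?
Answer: 51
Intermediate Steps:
u(T) = 0
17*(u(8) + 3) = 17*(0 + 3) = 17*3 = 51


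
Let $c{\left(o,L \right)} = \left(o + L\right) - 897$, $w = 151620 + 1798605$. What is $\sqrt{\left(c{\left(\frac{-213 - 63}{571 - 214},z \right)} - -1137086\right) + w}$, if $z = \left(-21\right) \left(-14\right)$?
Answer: $\frac{4 \sqrt{2731928815}}{119} \approx 1756.9$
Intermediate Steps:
$z = 294$
$w = 1950225$
$c{\left(o,L \right)} = -897 + L + o$ ($c{\left(o,L \right)} = \left(L + o\right) - 897 = -897 + L + o$)
$\sqrt{\left(c{\left(\frac{-213 - 63}{571 - 214},z \right)} - -1137086\right) + w} = \sqrt{\left(\left(-897 + 294 + \frac{-213 - 63}{571 - 214}\right) - -1137086\right) + 1950225} = \sqrt{\left(\left(-897 + 294 - \frac{276}{357}\right) + 1137086\right) + 1950225} = \sqrt{\left(\left(-897 + 294 - \frac{92}{119}\right) + 1137086\right) + 1950225} = \sqrt{\left(- \frac{71849}{119} + 1137086\right) + 1950225} = \sqrt{\frac{135241385}{119} + 1950225} = \sqrt{\frac{367318160}{119}} = \frac{4 \sqrt{2731928815}}{119}$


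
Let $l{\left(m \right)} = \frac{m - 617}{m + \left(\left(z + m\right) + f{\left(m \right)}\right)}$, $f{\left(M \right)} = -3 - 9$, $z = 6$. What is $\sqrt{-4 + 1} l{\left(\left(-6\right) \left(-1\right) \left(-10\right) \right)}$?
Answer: $\frac{677 i \sqrt{3}}{126} \approx 9.3063 i$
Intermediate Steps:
$f{\left(M \right)} = -12$
$l{\left(m \right)} = \frac{-617 + m}{-6 + 2 m}$ ($l{\left(m \right)} = \frac{m - 617}{m + \left(\left(6 + m\right) - 12\right)} = \frac{-617 + m}{m + \left(-6 + m\right)} = \frac{-617 + m}{-6 + 2 m}$)
$\sqrt{-4 + 1} l{\left(\left(-6\right) \left(-1\right) \left(-10\right) \right)} = \sqrt{-4 + 1} \frac{-617 + \left(-6\right) \left(-1\right) \left(-10\right)}{2 \left(-3 + \left(-6\right) \left(-1\right) \left(-10\right)\right)} = \sqrt{-3} \frac{-617 + 6 \left(-10\right)}{2 \left(-3 + 6 \left(-10\right)\right)} = i \sqrt{3} \frac{-617 - 60}{2 \left(-3 - 60\right)} = i \sqrt{3} \cdot \frac{1}{2} \frac{1}{-63} \left(-677\right) = i \sqrt{3} \cdot \frac{1}{2} \left(- \frac{1}{63}\right) \left(-677\right) = i \sqrt{3} \cdot \frac{677}{126} = \frac{677 i \sqrt{3}}{126}$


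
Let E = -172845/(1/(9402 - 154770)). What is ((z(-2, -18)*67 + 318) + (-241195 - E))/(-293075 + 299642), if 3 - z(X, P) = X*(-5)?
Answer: -25126373306/6567 ≈ -3.8262e+6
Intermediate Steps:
z(X, P) = 3 + 5*X (z(X, P) = 3 - X*(-5) = 3 - (-5)*X = 3 + 5*X)
E = 25126131960 (E = -172845/(1/(-145368)) = -172845/(-1/145368) = -172845*(-145368) = 25126131960)
((z(-2, -18)*67 + 318) + (-241195 - E))/(-293075 + 299642) = (((3 + 5*(-2))*67 + 318) + (-241195 - 1*25126131960))/(-293075 + 299642) = (((3 - 10)*67 + 318) + (-241195 - 25126131960))/6567 = ((-7*67 + 318) - 25126373155)*(1/6567) = ((-469 + 318) - 25126373155)*(1/6567) = (-151 - 25126373155)*(1/6567) = -25126373306*1/6567 = -25126373306/6567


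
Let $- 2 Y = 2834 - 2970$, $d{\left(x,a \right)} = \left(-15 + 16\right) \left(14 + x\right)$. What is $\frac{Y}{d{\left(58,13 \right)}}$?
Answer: $\frac{17}{18} \approx 0.94444$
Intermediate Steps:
$d{\left(x,a \right)} = 14 + x$ ($d{\left(x,a \right)} = 1 \left(14 + x\right) = 14 + x$)
$Y = 68$ ($Y = - \frac{2834 - 2970}{2} = \left(- \frac{1}{2}\right) \left(-136\right) = 68$)
$\frac{Y}{d{\left(58,13 \right)}} = \frac{68}{14 + 58} = \frac{68}{72} = 68 \cdot \frac{1}{72} = \frac{17}{18}$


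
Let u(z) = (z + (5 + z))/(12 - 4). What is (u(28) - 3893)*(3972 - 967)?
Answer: -93404415/8 ≈ -1.1676e+7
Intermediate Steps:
u(z) = 5/8 + z/4 (u(z) = (5 + 2*z)/8 = (5 + 2*z)*(⅛) = 5/8 + z/4)
(u(28) - 3893)*(3972 - 967) = ((5/8 + (¼)*28) - 3893)*(3972 - 967) = ((5/8 + 7) - 3893)*3005 = (61/8 - 3893)*3005 = -31083/8*3005 = -93404415/8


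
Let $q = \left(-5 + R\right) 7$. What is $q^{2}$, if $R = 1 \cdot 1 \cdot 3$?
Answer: $196$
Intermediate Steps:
$R = 3$ ($R = 1 \cdot 3 = 3$)
$q = -14$ ($q = \left(-5 + 3\right) 7 = \left(-2\right) 7 = -14$)
$q^{2} = \left(-14\right)^{2} = 196$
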